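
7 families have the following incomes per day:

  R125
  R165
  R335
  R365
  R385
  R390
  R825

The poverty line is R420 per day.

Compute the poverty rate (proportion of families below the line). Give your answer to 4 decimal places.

0.8571

6 of the 7 families have income below R420.
H = 6/7 = 0.8571.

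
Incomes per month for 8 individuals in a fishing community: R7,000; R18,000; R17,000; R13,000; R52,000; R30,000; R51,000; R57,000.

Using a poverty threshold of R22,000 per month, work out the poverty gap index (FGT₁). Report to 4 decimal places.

Incomes under z: R7,000, R13,000, R17,000, R18,000 (q = 4 of N = 8).
Normalized shortfalls: (22000−7000)/22000 = 0.6818; (22000−13000)/22000 = 0.4091; (22000−17000)/22000 = 0.2273; (22000−18000)/22000 = 0.1818.
Σ = 1.500000. Dividing by the full population N = 8 gives P₁ = 0.1875.

0.1875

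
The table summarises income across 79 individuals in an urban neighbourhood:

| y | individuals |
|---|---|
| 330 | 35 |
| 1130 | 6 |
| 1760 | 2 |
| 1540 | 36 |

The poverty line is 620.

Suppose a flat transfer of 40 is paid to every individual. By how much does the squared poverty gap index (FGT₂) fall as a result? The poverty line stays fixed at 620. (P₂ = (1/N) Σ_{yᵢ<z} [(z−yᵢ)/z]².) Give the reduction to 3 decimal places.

0.025

Before: below the line — 35×330; squared poverty gap index (FGT₂) = 0.09693.
After the 40 transfer: below the line — 35×370; squared poverty gap index (FGT₂) = 0.07203.
Reduction = 0.09693 − 0.07203 = 0.025.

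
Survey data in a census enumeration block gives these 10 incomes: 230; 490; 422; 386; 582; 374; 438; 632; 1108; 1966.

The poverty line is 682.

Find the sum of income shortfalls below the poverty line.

1902

Incomes under z: 230, 374, 386, 422, 438, 490, 582, 632 (q = 8 of N = 10).
Individual gaps: 682−230 = 452; 682−374 = 308; 682−386 = 296; 682−422 = 260; 682−438 = 244; 682−490 = 192; 682−582 = 100; 682−632 = 50.
Aggregate gap = 1902.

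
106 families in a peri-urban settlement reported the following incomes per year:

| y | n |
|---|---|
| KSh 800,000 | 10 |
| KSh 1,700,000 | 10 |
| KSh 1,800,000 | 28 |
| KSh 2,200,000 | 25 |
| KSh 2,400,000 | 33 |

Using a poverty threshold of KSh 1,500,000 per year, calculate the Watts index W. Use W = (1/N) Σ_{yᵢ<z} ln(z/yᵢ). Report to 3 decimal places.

0.059

Poor units: 10×KSh 800,000 (q = 10 of N = 106).
ln(z/y) terms: ln(1500000/800000) = 0.6286 (×10).
W = 6.286087 / 106 = 0.059.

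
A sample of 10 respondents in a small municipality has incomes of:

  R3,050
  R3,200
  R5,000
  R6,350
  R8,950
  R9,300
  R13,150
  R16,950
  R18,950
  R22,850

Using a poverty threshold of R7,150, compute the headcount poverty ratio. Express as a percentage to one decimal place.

40.0%

4 of the 10 respondents have income below R7,150.
H = 4/10 = 40.0%.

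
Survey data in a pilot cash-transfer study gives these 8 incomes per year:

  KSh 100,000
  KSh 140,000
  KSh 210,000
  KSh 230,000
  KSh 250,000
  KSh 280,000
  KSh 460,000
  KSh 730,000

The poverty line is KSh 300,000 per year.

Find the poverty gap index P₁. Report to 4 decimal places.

Below z: KSh 100,000, KSh 140,000, KSh 210,000, KSh 230,000, KSh 250,000, KSh 280,000 (q = 6 of N = 8).
Gap ratios (z−y)/z: (300000−100000)/300000 = 0.6667; (300000−140000)/300000 = 0.5333; (300000−210000)/300000 = 0.3000; (300000−230000)/300000 = 0.2333; (300000−250000)/300000 = 0.1667; (300000−280000)/300000 = 0.0667.
Σ = 1.966667. Dividing by the full population N = 8 gives P₁ = 0.2458.

0.2458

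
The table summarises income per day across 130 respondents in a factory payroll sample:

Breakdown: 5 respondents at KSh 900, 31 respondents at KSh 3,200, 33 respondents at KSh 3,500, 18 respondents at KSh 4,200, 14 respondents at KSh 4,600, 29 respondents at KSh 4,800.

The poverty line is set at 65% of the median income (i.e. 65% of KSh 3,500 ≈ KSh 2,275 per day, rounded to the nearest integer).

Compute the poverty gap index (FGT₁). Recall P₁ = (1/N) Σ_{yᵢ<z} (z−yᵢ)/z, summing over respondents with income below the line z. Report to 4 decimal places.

Below z: 5×KSh 900 (q = 5 of N = 130).
Shortfall ratios: (2275−900)/2275 = 0.6044 (×5).
Σ = 3.021978. Dividing by the full population N = 130 gives P₁ = 0.0232.

0.0232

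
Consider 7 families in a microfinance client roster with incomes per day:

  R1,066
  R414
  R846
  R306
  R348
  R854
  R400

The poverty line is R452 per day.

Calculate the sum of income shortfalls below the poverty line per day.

Incomes under z: R306, R348, R400, R414 (q = 4 of N = 7).
Individual gaps: 452−306 = 146; 452−348 = 104; 452−400 = 52; 452−414 = 38.
Aggregate gap = R340.

R340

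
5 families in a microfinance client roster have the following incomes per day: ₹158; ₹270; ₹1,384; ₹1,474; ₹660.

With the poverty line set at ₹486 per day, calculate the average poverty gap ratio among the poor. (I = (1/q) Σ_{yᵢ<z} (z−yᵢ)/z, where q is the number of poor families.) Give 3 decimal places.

0.560

Below the line: ₹158, ₹270 (q = 2 of N = 5).
Relative gaps: 0.6749, 0.4444; sum = 1.119342.
I averages over the q = 2 poor units only: 1.119342 / 2 = 0.560.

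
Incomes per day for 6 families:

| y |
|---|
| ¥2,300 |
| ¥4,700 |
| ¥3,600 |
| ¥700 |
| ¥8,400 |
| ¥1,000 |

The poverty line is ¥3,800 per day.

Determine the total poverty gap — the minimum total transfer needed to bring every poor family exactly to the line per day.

¥7,600

Incomes under z: ¥700, ¥1,000, ¥2,300, ¥3,600 (q = 4 of N = 6).
Individual gaps: 3800−700 = 3100; 3800−1000 = 2800; 3800−2300 = 1500; 3800−3600 = 200.
Aggregate gap = ¥7,600.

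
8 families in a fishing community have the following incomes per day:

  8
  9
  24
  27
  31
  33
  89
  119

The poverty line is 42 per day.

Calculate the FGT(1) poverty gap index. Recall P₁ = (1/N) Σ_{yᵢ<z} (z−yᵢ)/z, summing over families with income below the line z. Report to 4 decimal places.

Incomes under z: 8, 9, 24, 27, 31, 33 (q = 6 of N = 8).
Normalized shortfalls: (42−8)/42 = 0.8095; (42−9)/42 = 0.7857; (42−24)/42 = 0.4286; (42−27)/42 = 0.3571; (42−31)/42 = 0.2619; (42−33)/42 = 0.2143.
Σ = 2.857143. Dividing by the full population N = 8 gives P₁ = 0.3571.

0.3571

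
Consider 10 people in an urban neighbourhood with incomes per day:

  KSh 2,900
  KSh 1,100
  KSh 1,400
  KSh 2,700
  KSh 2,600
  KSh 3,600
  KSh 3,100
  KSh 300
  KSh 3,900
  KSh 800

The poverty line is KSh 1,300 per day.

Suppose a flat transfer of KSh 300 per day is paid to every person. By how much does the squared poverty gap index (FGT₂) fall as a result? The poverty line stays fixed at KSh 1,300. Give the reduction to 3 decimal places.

0.045

Before: below the line — KSh 300, KSh 800, KSh 1,100; squared poverty gap index (FGT₂) = 0.07633.
After the KSh 300 transfer: below the line — KSh 600, KSh 1,100; squared poverty gap index (FGT₂) = 0.03136.
Reduction = 0.07633 − 0.03136 = 0.045.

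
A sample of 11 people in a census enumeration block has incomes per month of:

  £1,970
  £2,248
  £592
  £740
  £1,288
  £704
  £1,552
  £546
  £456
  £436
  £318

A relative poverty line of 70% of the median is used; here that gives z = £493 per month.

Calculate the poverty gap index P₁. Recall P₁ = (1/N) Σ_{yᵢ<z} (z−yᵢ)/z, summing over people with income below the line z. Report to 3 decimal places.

0.050

Below the line: £318, £436, £456 (q = 3 of N = 11).
Shortfall ratios: (493−318)/493 = 0.3550; (493−436)/493 = 0.1156; (493−456)/493 = 0.0751.
Σ = 0.545639. Dividing by the full population N = 11 gives P₁ = 0.050.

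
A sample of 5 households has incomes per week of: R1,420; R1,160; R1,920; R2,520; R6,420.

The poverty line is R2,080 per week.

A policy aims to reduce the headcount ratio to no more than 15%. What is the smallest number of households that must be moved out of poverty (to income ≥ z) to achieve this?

3

Currently q = 3 of N = 5 are below the line (H = 0.600).
A headcount ratio of at most 15% allows at most ⌊0.15 × 5⌋ = 0 poor households.
So at least 3 − 0 = 3 must be lifted.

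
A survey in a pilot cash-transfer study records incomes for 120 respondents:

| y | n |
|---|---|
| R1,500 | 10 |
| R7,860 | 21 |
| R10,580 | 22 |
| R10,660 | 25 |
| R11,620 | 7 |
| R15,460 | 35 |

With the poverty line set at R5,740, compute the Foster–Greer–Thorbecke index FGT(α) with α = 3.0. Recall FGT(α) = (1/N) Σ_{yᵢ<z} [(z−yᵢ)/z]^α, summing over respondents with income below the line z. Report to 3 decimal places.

Poor units: 10×R1,500 (q = 10 of N = 120).
Gap ratios (z−y)/z: (5740−1500)/5740 = 0.7387 (×10).
Raised to α = 3.0: 0.40305 (×10).
Sum = 4.030528; FGT(3.0) = 4.030528 / 120 = 0.034.

0.034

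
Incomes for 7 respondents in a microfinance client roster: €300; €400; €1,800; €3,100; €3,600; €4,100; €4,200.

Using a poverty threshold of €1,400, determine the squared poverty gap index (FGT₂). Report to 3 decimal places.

Poor units: €300, €400 (q = 2 of N = 7).
Relative gaps: (1400−300)/1400 = 0.7857; (1400−400)/1400 = 0.7143.
Squared: 0.6173; 0.5102.
Sum = 1.127551; P₂ = 1.127551 / 7 = 0.161.

0.161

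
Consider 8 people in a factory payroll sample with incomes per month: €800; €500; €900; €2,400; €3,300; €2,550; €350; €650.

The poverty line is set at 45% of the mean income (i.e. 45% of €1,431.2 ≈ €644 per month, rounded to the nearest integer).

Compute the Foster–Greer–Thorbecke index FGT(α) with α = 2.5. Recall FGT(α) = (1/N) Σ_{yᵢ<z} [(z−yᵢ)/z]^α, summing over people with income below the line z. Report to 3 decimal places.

Poor units: €350, €500 (q = 2 of N = 8).
Gap ratios (z−y)/z: (644−350)/644 = 0.4565; (644−500)/644 = 0.2236.
Raised to α = 2.5: 0.14082; 0.02364.
Sum = 0.164459; FGT(2.5) = 0.164459 / 8 = 0.021.

0.021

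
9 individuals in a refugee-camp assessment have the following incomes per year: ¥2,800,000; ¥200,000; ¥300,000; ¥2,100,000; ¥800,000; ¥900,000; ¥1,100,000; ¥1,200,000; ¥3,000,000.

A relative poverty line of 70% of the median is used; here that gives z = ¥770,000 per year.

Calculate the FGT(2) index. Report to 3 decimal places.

Incomes under z: ¥200,000, ¥300,000 (q = 2 of N = 9).
Gap ratios (z−y)/z: (770000−200000)/770000 = 0.7403; (770000−300000)/770000 = 0.6104.
Squared: 0.5480; 0.3726.
Sum = 0.920560; P₂ = 0.920560 / 9 = 0.102.

0.102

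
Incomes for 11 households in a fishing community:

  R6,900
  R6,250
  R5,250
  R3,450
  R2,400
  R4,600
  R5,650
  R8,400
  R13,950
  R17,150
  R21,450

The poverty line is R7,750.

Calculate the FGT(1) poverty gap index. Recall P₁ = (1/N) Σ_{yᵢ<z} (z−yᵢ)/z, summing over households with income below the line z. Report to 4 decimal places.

Poor units: R2,400, R3,450, R4,600, R5,250, R5,650, R6,250, R6,900 (q = 7 of N = 11).
Relative gaps: (7750−2400)/7750 = 0.6903; (7750−3450)/7750 = 0.5548; (7750−4600)/7750 = 0.4065; (7750−5250)/7750 = 0.3226; (7750−5650)/7750 = 0.2710; (7750−6250)/7750 = 0.1935; (7750−6900)/7750 = 0.1097.
Σ = 2.548387. Dividing by the full population N = 11 gives P₁ = 0.2317.

0.2317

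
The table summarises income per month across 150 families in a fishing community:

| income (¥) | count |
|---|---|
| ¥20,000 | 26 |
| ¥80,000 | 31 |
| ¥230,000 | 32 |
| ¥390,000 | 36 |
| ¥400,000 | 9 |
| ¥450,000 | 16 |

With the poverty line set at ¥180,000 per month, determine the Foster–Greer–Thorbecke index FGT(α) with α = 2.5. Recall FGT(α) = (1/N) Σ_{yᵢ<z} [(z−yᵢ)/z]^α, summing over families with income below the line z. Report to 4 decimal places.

0.1767

Poor units: 26×¥20,000, 31×¥80,000 (q = 57 of N = 150).
Relative gaps: (180000−20000)/180000 = 0.8889 (×26); (180000−80000)/180000 = 0.5556 (×31).
Raised to α = 2.5: 0.74494 (×26); 0.23005 (×31).
Sum = 26.499817; FGT(2.5) = 26.499817 / 150 = 0.1767.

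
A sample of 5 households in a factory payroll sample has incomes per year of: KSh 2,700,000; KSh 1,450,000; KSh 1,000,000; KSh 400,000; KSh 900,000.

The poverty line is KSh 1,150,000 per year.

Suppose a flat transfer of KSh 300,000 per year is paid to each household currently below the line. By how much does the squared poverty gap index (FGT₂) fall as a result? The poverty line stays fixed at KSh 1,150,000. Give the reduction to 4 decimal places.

0.0673

Before: below the line — KSh 400,000, KSh 900,000, KSh 1,000,000; squared poverty gap index (FGT₂) = 0.097921.
After the KSh 300,000 transfer: below the line — KSh 700,000; squared poverty gap index (FGT₂) = 0.030624.
Reduction = 0.097921 − 0.030624 = 0.0673.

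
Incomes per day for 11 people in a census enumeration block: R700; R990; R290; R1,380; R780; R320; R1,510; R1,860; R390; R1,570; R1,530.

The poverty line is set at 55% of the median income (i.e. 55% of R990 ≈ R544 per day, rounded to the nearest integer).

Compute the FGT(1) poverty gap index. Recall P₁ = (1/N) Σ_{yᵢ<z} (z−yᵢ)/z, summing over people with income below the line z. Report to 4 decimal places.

0.1056

Incomes under z: R290, R320, R390 (q = 3 of N = 11).
Relative gaps: (544−290)/544 = 0.4669; (544−320)/544 = 0.4118; (544−390)/544 = 0.2831.
Sum of shortfalls = 1.161765; P₁ averages over all N: 1.161765 / 11 = 0.1056.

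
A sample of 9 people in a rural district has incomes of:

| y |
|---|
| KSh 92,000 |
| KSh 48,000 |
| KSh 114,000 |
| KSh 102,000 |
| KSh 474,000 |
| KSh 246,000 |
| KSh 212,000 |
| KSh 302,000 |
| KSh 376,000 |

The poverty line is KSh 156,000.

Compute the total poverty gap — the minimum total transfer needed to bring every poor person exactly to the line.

Incomes under z: KSh 48,000, KSh 92,000, KSh 102,000, KSh 114,000 (q = 4 of N = 9).
Individual gaps: 156000−48000 = 108000; 156000−92000 = 64000; 156000−102000 = 54000; 156000−114000 = 42000.
Aggregate gap = KSh 268,000.

KSh 268,000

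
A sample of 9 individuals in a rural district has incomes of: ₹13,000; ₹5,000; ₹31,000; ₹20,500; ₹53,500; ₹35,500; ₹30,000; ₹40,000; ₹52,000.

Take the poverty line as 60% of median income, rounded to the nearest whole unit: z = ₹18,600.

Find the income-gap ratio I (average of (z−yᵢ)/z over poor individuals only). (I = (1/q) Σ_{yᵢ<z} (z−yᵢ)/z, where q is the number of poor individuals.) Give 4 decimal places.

0.5161

Below the line: ₹5,000, ₹13,000 (q = 2 of N = 9).
Relative gaps: 0.7312, 0.3011; sum = 1.032258.
I averages over the q = 2 poor units only: 1.032258 / 2 = 0.5161.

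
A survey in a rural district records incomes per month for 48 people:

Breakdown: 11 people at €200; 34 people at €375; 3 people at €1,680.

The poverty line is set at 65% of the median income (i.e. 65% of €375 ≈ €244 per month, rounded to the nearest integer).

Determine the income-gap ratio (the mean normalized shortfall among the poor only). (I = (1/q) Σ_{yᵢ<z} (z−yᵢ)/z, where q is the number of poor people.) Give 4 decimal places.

0.1803

Below z: 11×€200 (q = 11 of N = 48).
Shortfall ratios (z−y)/z: 0.1803 (×11); sum = 1.983607.
I averages over the q = 11 poor units only: 1.983607 / 11 = 0.1803.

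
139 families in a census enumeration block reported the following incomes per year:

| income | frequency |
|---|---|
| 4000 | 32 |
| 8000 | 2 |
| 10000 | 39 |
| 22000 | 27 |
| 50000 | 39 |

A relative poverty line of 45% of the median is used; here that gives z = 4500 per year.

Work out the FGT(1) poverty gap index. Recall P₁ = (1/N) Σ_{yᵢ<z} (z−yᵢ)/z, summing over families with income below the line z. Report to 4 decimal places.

0.0256

Poor units: 32×4000 (q = 32 of N = 139).
Relative gaps: (4500−4000)/4500 = 0.1111 (×32).
Sum of shortfalls = 3.555556; P₁ averages over all N: 3.555556 / 139 = 0.0256.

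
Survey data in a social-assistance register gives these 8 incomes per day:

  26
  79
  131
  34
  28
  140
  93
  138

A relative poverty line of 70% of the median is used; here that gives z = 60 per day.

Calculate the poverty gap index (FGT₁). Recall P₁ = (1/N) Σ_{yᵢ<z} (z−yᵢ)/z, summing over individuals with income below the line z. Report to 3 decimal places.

0.192

Below the line: 26, 28, 34 (q = 3 of N = 8).
Relative gaps: (60−26)/60 = 0.5667; (60−28)/60 = 0.5333; (60−34)/60 = 0.4333.
Σ = 1.533333. Dividing by the full population N = 8 gives P₁ = 0.192.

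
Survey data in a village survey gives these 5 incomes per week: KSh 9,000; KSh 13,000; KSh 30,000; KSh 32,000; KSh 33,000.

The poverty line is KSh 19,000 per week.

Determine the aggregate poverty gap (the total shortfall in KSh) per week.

KSh 16,000

Below z: KSh 9,000, KSh 13,000 (q = 2 of N = 5).
Individual gaps: 19000−9000 = 10000; 19000−13000 = 6000.
Aggregate gap = KSh 16,000.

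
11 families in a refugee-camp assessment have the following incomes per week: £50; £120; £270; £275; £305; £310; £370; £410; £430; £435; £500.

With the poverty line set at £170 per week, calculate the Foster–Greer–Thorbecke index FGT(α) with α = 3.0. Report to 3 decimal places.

0.034

Poor units: £50, £120 (q = 2 of N = 11).
Gap ratios (z−y)/z: (170−50)/170 = 0.7059; (170−120)/170 = 0.2941.
Raised to α = 3.0: 0.35172; 0.02544.
Sum = 0.377163; FGT(3.0) = 0.377163 / 11 = 0.034.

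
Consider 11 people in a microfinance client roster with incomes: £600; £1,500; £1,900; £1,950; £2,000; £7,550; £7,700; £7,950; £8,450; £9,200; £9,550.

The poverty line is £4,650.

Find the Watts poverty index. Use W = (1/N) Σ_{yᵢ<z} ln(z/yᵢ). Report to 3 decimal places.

0.526

Below z: £600, £1,500, £1,900, £1,950, £2,000 (q = 5 of N = 11).
Log gaps: ln(4650/600) = 2.0477; ln(4650/1500) = 1.1314; ln(4650/1900) = 0.8950; ln(4650/1950) = 0.8690; ln(4650/2000) = 0.8437.
W = 5.786866 / 11 = 0.526.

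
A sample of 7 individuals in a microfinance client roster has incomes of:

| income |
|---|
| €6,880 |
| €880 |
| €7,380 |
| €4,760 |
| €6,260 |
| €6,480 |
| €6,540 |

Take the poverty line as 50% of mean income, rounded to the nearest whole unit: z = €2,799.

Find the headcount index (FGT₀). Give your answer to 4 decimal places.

0.1429

1 of the 7 individuals have income below €2,799.
H = 1/7 = 0.1429.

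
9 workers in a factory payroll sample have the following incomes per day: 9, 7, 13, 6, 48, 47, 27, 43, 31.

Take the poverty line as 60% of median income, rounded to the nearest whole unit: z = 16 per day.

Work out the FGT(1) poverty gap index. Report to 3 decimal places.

Below z: 6, 7, 9, 13 (q = 4 of N = 9).
Shortfall ratios: (16−6)/16 = 0.6250; (16−7)/16 = 0.5625; (16−9)/16 = 0.4375; (16−13)/16 = 0.1875.
Σ = 1.812500. Dividing by the full population N = 9 gives P₁ = 0.201.

0.201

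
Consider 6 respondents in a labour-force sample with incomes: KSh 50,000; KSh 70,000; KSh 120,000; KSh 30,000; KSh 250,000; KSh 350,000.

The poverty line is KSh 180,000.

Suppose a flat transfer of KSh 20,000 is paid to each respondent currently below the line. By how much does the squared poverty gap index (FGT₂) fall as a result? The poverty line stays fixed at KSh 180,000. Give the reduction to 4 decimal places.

Before: below the line — KSh 30,000, KSh 50,000, KSh 70,000, KSh 120,000; squared poverty gap index (FGT₂) = 0.283436.
After the KSh 20,000 transfer: below the line — KSh 50,000, KSh 70,000, KSh 90,000, KSh 140,000; squared poverty gap index (FGT₂) = 0.199074.
Reduction = 0.283436 − 0.199074 = 0.0844.

0.0844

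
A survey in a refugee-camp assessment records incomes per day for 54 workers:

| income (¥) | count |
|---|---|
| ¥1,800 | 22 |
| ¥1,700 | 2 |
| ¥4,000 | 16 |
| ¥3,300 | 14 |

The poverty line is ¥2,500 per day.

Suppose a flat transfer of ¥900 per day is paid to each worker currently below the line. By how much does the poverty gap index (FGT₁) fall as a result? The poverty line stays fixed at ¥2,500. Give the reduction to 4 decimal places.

Before: below the line — 2×¥1,700, 22×¥1,800; poverty gap index (FGT₁) = 0.125926.
After the ¥900 transfer: below the line — none; poverty gap index (FGT₁) = 0.000000.
Reduction = 0.125926 − 0.000000 = 0.1259.

0.1259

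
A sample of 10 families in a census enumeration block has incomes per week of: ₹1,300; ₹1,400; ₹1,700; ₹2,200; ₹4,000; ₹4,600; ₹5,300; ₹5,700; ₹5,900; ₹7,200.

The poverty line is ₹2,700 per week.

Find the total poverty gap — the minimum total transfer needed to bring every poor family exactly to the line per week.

Below z: ₹1,300, ₹1,400, ₹1,700, ₹2,200 (q = 4 of N = 10).
Individual gaps: 2700−1300 = 1400; 2700−1400 = 1300; 2700−1700 = 1000; 2700−2200 = 500.
Aggregate gap = ₹4,200.

₹4,200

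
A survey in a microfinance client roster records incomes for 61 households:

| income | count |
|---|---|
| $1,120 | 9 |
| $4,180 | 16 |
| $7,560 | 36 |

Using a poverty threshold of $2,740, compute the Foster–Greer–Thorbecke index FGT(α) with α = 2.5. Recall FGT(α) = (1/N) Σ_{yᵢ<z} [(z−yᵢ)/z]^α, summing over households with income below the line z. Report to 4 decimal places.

Incomes under z: 9×$1,120 (q = 9 of N = 61).
Normalized shortfalls: (2740−1120)/2740 = 0.5912 (×9).
Raised to α = 2.5: 0.26879 (×9).
Sum = 2.419099; FGT(2.5) = 2.419099 / 61 = 0.0397.

0.0397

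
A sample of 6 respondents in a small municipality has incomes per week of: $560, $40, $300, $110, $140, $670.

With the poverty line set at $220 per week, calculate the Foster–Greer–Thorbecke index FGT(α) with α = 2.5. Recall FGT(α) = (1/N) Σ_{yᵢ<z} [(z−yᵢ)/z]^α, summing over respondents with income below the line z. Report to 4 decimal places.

0.1437

Below the line: $40, $110, $140 (q = 3 of N = 6).
Relative gaps: (220−40)/220 = 0.8182; (220−110)/220 = 0.5000; (220−140)/220 = 0.3636.
Raised to α = 2.5: 0.60551; 0.17678; 0.07974.
Sum = 0.862030; FGT(2.5) = 0.862030 / 6 = 0.1437.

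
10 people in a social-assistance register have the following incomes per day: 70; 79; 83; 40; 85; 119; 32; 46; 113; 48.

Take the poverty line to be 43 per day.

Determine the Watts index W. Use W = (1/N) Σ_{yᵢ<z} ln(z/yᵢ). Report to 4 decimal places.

Below the line: 32, 40 (q = 2 of N = 10).
Log shortfalls: ln(43/32) = 0.2955; ln(43/40) = 0.0723.
W = 0.367785 / 10 = 0.0368.

0.0368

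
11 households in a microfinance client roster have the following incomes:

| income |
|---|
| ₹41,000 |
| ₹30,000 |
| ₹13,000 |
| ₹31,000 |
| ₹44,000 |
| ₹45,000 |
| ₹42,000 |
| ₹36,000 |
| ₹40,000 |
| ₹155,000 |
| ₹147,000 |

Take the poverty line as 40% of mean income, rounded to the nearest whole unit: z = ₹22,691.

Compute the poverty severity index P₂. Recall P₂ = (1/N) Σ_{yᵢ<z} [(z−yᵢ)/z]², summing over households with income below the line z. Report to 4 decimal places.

0.0166

Poor units: ₹13,000 (q = 1 of N = 11).
Gap ratios (z−y)/z: (22691−13000)/22691 = 0.4271.
Squared: 0.1824.
Sum = 0.182402; P₂ = 0.182402 / 11 = 0.0166.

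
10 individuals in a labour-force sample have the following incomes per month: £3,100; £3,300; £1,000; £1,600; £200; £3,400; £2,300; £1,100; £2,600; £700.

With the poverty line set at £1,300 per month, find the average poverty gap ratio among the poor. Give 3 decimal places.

0.423

Below z: £200, £700, £1,000, £1,100 (q = 4 of N = 10).
Relative gaps: 0.8462, 0.4615, 0.2308, 0.1538; sum = 1.692308.
I averages over the q = 4 poor units only: 1.692308 / 4 = 0.423.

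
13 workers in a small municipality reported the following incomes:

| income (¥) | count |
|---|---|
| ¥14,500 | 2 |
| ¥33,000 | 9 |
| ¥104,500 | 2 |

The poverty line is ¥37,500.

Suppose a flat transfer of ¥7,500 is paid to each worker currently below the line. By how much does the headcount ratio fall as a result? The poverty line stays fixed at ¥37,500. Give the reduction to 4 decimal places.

Before: below the line — 2×¥14,500, 9×¥33,000; headcount ratio = 0.846154.
After the ¥7,500 transfer: below the line — 2×¥22,000; headcount ratio = 0.153846.
Reduction = 0.846154 − 0.153846 = 0.6923.

0.6923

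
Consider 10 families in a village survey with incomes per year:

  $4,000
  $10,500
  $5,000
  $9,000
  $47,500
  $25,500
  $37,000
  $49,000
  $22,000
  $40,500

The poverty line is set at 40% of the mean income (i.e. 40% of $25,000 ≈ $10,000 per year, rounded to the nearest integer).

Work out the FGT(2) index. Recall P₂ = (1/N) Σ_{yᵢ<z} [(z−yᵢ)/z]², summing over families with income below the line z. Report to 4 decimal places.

0.0620

Incomes under z: $4,000, $5,000, $9,000 (q = 3 of N = 10).
Normalized shortfalls: (10000−4000)/10000 = 0.6000; (10000−5000)/10000 = 0.5000; (10000−9000)/10000 = 0.1000.
Squared: 0.3600; 0.2500; 0.0100.
Sum = 0.620000; P₂ = 0.620000 / 10 = 0.0620.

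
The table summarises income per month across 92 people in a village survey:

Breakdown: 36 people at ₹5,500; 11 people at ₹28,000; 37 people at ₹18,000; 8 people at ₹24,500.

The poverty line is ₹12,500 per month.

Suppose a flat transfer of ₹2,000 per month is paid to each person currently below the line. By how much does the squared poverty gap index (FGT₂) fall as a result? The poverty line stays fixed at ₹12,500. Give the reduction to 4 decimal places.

Before: below the line — 36×₹5,500; squared poverty gap index (FGT₂) = 0.122713.
After the ₹2,000 transfer: below the line — 36×₹7,500; squared poverty gap index (FGT₂) = 0.062609.
Reduction = 0.122713 − 0.062609 = 0.0601.

0.0601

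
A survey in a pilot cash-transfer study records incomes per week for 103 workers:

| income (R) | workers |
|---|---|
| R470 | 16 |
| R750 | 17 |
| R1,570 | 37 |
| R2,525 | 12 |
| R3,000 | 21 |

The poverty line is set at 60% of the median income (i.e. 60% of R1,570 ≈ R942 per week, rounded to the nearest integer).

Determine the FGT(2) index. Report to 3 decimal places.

0.046

Poor units: 16×R470, 17×R750 (q = 33 of N = 103).
Gap ratios (z−y)/z: (942−470)/942 = 0.5011 (×16); (942−750)/942 = 0.2038 (×17).
Squared: 0.2511 (×16); 0.0415 (×17).
Sum = 4.723239; P₂ = 4.723239 / 103 = 0.046.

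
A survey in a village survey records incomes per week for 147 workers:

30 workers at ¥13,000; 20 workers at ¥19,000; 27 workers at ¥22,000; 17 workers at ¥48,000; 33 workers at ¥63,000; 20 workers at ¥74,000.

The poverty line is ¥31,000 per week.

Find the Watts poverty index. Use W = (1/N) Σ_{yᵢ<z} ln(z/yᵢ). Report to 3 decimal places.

Incomes under z: 30×¥13,000, 20×¥19,000, 27×¥22,000 (q = 77 of N = 147).
ln(z/y) terms: ln(31000/13000) = 0.8690 (×30); ln(31000/19000) = 0.4895 (×20); ln(31000/22000) = 0.3429 (×27).
W = 45.121608 / 147 = 0.307.

0.307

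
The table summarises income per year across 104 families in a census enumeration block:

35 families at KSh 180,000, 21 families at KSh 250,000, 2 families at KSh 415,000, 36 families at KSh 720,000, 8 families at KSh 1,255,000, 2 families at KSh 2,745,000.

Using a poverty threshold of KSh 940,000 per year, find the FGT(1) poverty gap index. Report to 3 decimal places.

Below the line: 35×KSh 180,000, 21×KSh 250,000, 2×KSh 415,000, 36×KSh 720,000 (q = 94 of N = 104).
Shortfall ratios: (940000−180000)/940000 = 0.8085 (×35); (940000−250000)/940000 = 0.7340 (×21); (940000−415000)/940000 = 0.5585 (×2); (940000−720000)/940000 = 0.2340 (×36).
Σ = 53.255319. Dividing by the full population N = 104 gives P₁ = 0.512.

0.512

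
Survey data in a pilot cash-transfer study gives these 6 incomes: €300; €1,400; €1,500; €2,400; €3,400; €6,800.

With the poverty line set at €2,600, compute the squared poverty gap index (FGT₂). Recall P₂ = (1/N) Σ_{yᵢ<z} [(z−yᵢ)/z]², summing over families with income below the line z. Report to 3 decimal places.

Poor units: €300, €1,400, €1,500, €2,400 (q = 4 of N = 6).
Relative gaps: (2600−300)/2600 = 0.8846; (2600−1400)/2600 = 0.4615; (2600−1500)/2600 = 0.4231; (2600−2400)/2600 = 0.0769.
Squared: 0.7825; 0.2130; 0.1790; 0.0059.
Sum = 1.180473; P₂ = 1.180473 / 6 = 0.197.

0.197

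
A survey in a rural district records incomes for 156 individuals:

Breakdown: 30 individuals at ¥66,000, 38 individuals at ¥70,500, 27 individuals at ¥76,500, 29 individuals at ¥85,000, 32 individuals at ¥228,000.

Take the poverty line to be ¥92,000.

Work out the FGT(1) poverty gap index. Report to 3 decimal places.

0.155

Poor units: 30×¥66,000, 38×¥70,500, 27×¥76,500, 29×¥85,000 (q = 124 of N = 156).
Relative gaps: (92000−66000)/92000 = 0.2826 (×30); (92000−70500)/92000 = 0.2337 (×38); (92000−76500)/92000 = 0.1685 (×27); (92000−85000)/92000 = 0.0761 (×29).
Sum of shortfalls = 24.114130; P₁ averages over all N: 24.114130 / 156 = 0.155.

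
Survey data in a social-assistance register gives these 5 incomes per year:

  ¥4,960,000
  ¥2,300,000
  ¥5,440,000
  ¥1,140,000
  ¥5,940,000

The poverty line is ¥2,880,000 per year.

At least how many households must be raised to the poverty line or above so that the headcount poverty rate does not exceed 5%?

2

Currently q = 2 of N = 5 are below the line (H = 0.400).
A headcount ratio of at most 5% allows at most ⌊0.05 × 5⌋ = 0 poor households.
So at least 2 − 0 = 2 must be lifted.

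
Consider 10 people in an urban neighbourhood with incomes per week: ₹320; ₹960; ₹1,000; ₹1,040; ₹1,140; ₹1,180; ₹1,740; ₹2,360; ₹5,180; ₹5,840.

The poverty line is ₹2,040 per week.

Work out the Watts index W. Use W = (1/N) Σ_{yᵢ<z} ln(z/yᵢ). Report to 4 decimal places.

Below z: ₹320, ₹960, ₹1,000, ₹1,040, ₹1,140, ₹1,180, ₹1,740 (q = 7 of N = 10).
Log gaps: ln(2040/320) = 1.8524; ln(2040/960) = 0.7538; ln(2040/1000) = 0.7129; ln(2040/1040) = 0.6737; ln(2040/1140) = 0.5819; ln(2040/1180) = 0.5474; ln(2040/1740) = 0.1591.
W = 5.281256 / 10 = 0.5281.

0.5281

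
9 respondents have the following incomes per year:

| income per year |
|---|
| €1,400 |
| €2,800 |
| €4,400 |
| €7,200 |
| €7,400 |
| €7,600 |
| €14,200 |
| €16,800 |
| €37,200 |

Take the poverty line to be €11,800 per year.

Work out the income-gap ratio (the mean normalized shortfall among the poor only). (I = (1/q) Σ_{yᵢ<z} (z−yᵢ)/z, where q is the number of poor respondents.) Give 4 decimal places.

Below the line: €1,400, €2,800, €4,400, €7,200, €7,400, €7,600 (q = 6 of N = 9).
Relative gaps: 0.8814, 0.7627, 0.6271, 0.3898, 0.3729, 0.3559; sum = 3.389831.
I averages over the q = 6 poor units only: 3.389831 / 6 = 0.5650.

0.5650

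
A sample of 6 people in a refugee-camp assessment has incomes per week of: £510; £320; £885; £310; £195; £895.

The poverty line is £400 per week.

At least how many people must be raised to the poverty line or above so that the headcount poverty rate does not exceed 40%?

Currently q = 3 of N = 6 are below the line (H = 0.500).
A headcount ratio of at most 40% allows at most ⌊0.40 × 6⌋ = 2 poor people.
So at least 3 − 2 = 1 must be lifted.

1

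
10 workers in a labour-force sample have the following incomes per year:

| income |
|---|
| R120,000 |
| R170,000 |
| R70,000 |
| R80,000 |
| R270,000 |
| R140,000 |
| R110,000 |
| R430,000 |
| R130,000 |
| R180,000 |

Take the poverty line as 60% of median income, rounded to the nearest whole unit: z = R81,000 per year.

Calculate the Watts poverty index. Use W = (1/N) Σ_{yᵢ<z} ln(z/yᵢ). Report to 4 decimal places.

0.0158

Below z: R70,000, R80,000 (q = 2 of N = 10).
ln(z/y) terms: ln(81000/70000) = 0.1460; ln(81000/80000) = 0.0124.
W = 0.158376 / 10 = 0.0158.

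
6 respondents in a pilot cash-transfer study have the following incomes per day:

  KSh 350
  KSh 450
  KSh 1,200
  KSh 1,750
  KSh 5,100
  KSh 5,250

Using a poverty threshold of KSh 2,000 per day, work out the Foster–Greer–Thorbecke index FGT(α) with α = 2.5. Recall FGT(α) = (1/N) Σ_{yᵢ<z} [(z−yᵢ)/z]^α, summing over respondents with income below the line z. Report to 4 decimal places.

0.2089

Below the line: KSh 350, KSh 450, KSh 1,200, KSh 1,750 (q = 4 of N = 6).
Gap ratios (z−y)/z: (2000−350)/2000 = 0.8250; (2000−450)/2000 = 0.7750; (2000−1200)/2000 = 0.4000; (2000−1750)/2000 = 0.1250.
Raised to α = 2.5: 0.61821; 0.52875; 0.10119; 0.00552.
Sum = 1.253680; FGT(2.5) = 1.253680 / 6 = 0.2089.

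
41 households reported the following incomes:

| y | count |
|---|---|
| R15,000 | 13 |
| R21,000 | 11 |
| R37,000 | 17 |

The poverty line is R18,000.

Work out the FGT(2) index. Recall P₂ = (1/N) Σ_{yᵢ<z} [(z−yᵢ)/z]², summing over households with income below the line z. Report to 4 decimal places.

0.0088

Below z: 13×R15,000 (q = 13 of N = 41).
Gap ratios (z−y)/z: (18000−15000)/18000 = 0.1667 (×13).
Squared: 0.0278 (×13).
Sum = 0.361111; P₂ = 0.361111 / 41 = 0.0088.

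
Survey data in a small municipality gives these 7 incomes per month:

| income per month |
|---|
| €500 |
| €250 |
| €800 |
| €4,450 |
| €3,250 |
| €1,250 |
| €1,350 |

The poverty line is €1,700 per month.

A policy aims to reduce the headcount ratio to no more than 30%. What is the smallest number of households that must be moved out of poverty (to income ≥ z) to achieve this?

5 of the 7 households are poor, so H = 5/7 = 0.714.
A headcount ratio of at most 30% allows at most ⌊0.30 × 7⌋ = 2 poor households.
So at least 5 − 2 = 3 must be lifted.

3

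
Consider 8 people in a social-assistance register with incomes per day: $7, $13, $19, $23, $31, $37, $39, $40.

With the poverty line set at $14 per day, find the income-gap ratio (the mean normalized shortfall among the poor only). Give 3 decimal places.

Poor units: $7, $13 (q = 2 of N = 8).
Relative gaps: 0.5000, 0.0714; sum = 0.571429.
I averages over the q = 2 poor units only: 0.571429 / 2 = 0.286.

0.286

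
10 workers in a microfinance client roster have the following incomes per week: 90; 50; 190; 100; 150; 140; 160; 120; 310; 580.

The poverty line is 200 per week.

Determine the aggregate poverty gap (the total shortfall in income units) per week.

600

Below the line: 50, 90, 100, 120, 140, 150, 160, 190 (q = 8 of N = 10).
Individual gaps: 200−50 = 150; 200−90 = 110; 200−100 = 100; 200−120 = 80; 200−140 = 60; 200−150 = 50; 200−160 = 40; 200−190 = 10.
Aggregate gap = 600.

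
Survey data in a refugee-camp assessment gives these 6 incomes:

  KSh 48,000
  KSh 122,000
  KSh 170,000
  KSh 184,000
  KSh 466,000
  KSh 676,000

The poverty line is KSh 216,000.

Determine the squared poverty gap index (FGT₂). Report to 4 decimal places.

0.1436

Below the line: KSh 48,000, KSh 122,000, KSh 170,000, KSh 184,000 (q = 4 of N = 6).
Normalized shortfalls: (216000−48000)/216000 = 0.7778; (216000−122000)/216000 = 0.4352; (216000−170000)/216000 = 0.2130; (216000−184000)/216000 = 0.1481.
Squared: 0.6049; 0.1894; 0.0454; 0.0219.
Sum = 0.861626; P₂ = 0.861626 / 6 = 0.1436.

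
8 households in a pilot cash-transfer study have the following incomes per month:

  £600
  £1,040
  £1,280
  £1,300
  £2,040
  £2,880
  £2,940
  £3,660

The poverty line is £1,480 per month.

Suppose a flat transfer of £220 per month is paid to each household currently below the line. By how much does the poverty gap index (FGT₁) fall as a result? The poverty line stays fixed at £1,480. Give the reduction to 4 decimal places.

0.0693

Before: below the line — £600, £1,040, £1,280, £1,300; poverty gap index (FGT₁) = 0.143581.
After the £220 transfer: below the line — £820, £1,260; poverty gap index (FGT₁) = 0.074324.
Reduction = 0.143581 − 0.074324 = 0.0693.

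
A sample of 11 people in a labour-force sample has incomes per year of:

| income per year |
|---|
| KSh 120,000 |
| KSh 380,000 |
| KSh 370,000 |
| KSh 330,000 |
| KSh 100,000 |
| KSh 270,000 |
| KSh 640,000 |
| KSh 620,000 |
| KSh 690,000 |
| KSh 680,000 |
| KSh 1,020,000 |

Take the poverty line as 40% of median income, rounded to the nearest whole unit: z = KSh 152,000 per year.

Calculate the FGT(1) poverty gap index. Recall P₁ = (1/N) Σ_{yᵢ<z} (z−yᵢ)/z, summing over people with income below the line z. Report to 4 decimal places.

Below the line: KSh 100,000, KSh 120,000 (q = 2 of N = 11).
Normalized shortfalls: (152000−100000)/152000 = 0.3421; (152000−120000)/152000 = 0.2105.
Sum of shortfalls = 0.552632; P₁ averages over all N: 0.552632 / 11 = 0.0502.

0.0502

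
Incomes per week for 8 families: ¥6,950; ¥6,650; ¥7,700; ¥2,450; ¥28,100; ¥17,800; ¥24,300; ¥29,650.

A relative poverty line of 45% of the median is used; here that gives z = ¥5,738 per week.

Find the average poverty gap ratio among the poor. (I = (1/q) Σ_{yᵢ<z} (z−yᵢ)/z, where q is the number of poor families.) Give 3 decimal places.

0.573

Incomes under z: ¥2,450 (q = 1 of N = 8).
Shortfall ratios (z−y)/z: 0.5730; sum = 0.573022.
I averages over the q = 1 poor units only: 0.573022 / 1 = 0.573.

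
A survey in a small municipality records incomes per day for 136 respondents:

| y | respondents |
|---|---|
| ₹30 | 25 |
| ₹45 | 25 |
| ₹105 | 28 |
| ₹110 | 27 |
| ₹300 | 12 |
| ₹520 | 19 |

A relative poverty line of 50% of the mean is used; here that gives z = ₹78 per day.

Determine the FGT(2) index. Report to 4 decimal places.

0.1025

Incomes under z: 25×₹30, 25×₹45 (q = 50 of N = 136).
Gap ratios (z−y)/z: (78−30)/78 = 0.6154 (×25); (78−45)/78 = 0.4231 (×25).
Squared: 0.3787 (×25); 0.1790 (×25).
Sum = 13.942308; P₂ = 13.942308 / 136 = 0.1025.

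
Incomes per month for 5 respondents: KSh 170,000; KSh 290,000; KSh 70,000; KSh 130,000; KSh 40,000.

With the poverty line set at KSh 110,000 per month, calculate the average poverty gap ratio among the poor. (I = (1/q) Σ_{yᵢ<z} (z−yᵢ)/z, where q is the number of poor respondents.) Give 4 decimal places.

0.5000

Incomes under z: KSh 40,000, KSh 70,000 (q = 2 of N = 5).
Relative gaps: 0.6364, 0.3636; sum = 1.000000.
I averages over the q = 2 poor units only: 1.000000 / 2 = 0.5000.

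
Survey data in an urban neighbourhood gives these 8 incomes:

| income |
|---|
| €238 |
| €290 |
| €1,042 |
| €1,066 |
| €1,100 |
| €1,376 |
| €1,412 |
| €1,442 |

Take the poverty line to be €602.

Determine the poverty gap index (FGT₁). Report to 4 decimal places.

0.1404

Poor units: €238, €290 (q = 2 of N = 8).
Gap ratios (z−y)/z: (602−238)/602 = 0.6047; (602−290)/602 = 0.5183.
Σ = 1.122924. Dividing by the full population N = 8 gives P₁ = 0.1404.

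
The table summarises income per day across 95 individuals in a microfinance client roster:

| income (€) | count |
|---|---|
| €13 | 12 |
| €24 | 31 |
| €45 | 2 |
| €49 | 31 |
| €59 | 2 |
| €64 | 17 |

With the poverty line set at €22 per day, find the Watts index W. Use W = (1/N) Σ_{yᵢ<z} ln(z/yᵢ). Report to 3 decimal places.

Incomes under z: 12×€13 (q = 12 of N = 95).
ln(z/y) terms: ln(22/13) = 0.5261 (×12).
W = 6.313117 / 95 = 0.066.

0.066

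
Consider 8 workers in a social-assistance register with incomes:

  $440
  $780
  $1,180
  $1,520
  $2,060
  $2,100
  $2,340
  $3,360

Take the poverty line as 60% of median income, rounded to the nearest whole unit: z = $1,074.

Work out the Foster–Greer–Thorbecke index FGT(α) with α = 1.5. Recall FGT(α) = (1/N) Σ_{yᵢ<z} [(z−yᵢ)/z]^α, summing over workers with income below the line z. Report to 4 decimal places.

0.0746

Below the line: $440, $780 (q = 2 of N = 8).
Relative gaps: (1074−440)/1074 = 0.5903; (1074−780)/1074 = 0.2737.
Raised to α = 1.5: 0.45355; 0.14322.
Sum = 0.596776; FGT(1.5) = 0.596776 / 8 = 0.0746.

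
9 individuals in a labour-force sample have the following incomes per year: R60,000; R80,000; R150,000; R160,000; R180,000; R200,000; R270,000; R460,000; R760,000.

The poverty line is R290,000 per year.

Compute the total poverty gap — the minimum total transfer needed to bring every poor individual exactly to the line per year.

Below z: R60,000, R80,000, R150,000, R160,000, R180,000, R200,000, R270,000 (q = 7 of N = 9).
Individual gaps: 290000−60000 = 230000; 290000−80000 = 210000; 290000−150000 = 140000; 290000−160000 = 130000; 290000−180000 = 110000; 290000−200000 = 90000; 290000−270000 = 20000.
Aggregate gap = R930,000.

R930,000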